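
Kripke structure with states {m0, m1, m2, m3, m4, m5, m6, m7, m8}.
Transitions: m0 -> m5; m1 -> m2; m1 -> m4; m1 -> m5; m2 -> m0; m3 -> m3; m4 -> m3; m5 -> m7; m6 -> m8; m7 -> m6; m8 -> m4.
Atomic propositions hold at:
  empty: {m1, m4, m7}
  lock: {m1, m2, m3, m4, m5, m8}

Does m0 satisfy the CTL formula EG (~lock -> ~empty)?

No

Sat(~lock) = {m0, m6, m7}
Sat(~empty) = {m0, m2, m3, m5, m6, m8}
Sat(~lock -> ~empty) = {m0, m1, m2, m3, m4, m5, m6, m8}
EG (~lock -> ~empty): greatest fixpoint, start Z0 = {m0, m1, m2, m3, m4, m5, m6, m8}, keep only states in Sat with some successor in Z. Z1 = {m0, m1, m2, m3, m4, m6, m8}; Z2 = {m1, m2, m3, m4, m6, m8}; Z3 = {m1, m3, m4, m6, m8}; fixed.
Sat(EG (~lock -> ~empty)) = {m1, m3, m4, m6, m8}
m0 ∉ Sat(EG (~lock -> ~empty)) = {m1, m3, m4, m6, m8}, so the formula does not hold at m0.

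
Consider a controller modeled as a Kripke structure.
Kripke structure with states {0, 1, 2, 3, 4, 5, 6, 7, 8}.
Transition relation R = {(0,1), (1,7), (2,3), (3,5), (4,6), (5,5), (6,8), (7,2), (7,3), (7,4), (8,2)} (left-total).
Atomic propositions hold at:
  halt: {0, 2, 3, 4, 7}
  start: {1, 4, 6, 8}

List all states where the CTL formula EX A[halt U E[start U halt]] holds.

{0, 1, 2, 4, 6, 7, 8}

E[start U halt]: least fixpoint, start Z0 = Sat(halt) = {0, 2, 3, 4, 7}, add states in Sat(start) with some successor in Z. Z1 = {0, 1, 2, 3, 4, 7, 8}; Z2 = {0, 1, 2, 3, 4, 6, 7, 8}; fixed.
Sat(E[start U halt]) = {0, 1, 2, 3, 4, 6, 7, 8}
A[halt U E[start U halt]]: least fixpoint, start Z0 = Sat(E[start U halt]) = {0, 1, 2, 3, 4, 6, 7, 8}, add states in Sat(halt) with every successor in Z. Already a fixed point.
Sat(A[halt U E[start U halt]]) = {0, 1, 2, 3, 4, 6, 7, 8}
Sat(EX A[halt U E[start U halt]]) = {s : some successor in {0, 1, 2, 3, 4, 6, 7, 8}} = {0, 1, 2, 4, 6, 7, 8}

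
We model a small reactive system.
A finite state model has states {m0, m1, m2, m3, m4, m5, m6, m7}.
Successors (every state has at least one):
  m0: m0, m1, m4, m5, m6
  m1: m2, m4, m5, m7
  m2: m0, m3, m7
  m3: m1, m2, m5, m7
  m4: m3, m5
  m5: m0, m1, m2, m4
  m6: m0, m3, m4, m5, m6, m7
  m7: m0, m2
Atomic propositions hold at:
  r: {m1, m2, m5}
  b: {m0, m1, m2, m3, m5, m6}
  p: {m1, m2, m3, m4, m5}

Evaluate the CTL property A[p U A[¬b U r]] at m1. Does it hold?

Yes

Sat(¬b) = {m4, m7}
A[¬b U r]: least fixpoint, start Z0 = Sat(r) = {m1, m2, m5}, add states in Sat(¬b) with every successor in Z. Already a fixed point.
Sat(A[¬b U r]) = {m1, m2, m5}
A[p U A[¬b U r]]: least fixpoint, start Z0 = Sat(A[¬b U r]) = {m1, m2, m5}, add states in Sat(p) with every successor in Z. Already a fixed point.
Sat(A[p U A[¬b U r]]) = {m1, m2, m5}
m1 ∈ Sat(A[p U A[¬b U r]]) = {m1, m2, m5}, so the formula holds at m1.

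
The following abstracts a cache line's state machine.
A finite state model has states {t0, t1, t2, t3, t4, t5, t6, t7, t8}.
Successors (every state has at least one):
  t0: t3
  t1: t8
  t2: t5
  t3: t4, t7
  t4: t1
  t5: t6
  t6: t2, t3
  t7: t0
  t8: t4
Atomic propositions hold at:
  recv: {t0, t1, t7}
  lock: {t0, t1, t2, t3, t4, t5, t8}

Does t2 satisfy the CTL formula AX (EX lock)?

No

Sat(EX lock) = {s : some successor in {t0, t1, t2, t3, t4, t5, t8}} = {t0, t1, t2, t3, t4, t6, t7, t8}
Sat(AX (EX lock)) = {s : every successor in {t0, t1, t2, t3, t4, t6, t7, t8}} = {t0, t1, t3, t4, t5, t6, t7, t8}
t2 ∉ Sat(AX (EX lock)) = {t0, t1, t3, t4, t5, t6, t7, t8}, so the formula does not hold at t2.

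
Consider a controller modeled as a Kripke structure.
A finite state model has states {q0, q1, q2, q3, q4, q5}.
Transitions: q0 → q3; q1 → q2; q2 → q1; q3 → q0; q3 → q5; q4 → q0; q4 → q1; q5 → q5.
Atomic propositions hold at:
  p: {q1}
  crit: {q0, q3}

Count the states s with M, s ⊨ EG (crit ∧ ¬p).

2

Sat(¬p) = {q0, q2, q3, q4, q5}
Sat(crit ∧ ¬p) = {q0, q3}
EG (crit ∧ ¬p): greatest fixpoint, start Z0 = {q0, q3}, keep only states in Sat with some successor in Z. Already a fixed point.
Sat(EG (crit ∧ ¬p)) = {q0, q3}
|Sat(EG (crit ∧ ¬p))| = |{q0, q3}| = 2.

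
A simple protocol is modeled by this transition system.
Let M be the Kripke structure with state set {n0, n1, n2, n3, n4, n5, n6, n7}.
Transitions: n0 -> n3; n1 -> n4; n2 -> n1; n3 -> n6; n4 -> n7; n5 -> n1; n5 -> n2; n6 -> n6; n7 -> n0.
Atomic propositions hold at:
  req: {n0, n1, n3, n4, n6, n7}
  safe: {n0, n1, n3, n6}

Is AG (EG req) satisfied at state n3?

Yes

EG req: greatest fixpoint, start Z0 = {n0, n1, n3, n4, n6, n7}, keep only states in Sat with some successor in Z. Already a fixed point.
Sat(EG req) = {n0, n1, n3, n4, n6, n7}
AG (EG req): greatest fixpoint, start Z0 = {n0, n1, n3, n4, n6, n7}, keep only states in Sat with every successor in Z. Already a fixed point.
Sat(AG (EG req)) = {n0, n1, n3, n4, n6, n7}
n3 ∈ Sat(AG (EG req)) = {n0, n1, n3, n4, n6, n7}, so the formula holds at n3.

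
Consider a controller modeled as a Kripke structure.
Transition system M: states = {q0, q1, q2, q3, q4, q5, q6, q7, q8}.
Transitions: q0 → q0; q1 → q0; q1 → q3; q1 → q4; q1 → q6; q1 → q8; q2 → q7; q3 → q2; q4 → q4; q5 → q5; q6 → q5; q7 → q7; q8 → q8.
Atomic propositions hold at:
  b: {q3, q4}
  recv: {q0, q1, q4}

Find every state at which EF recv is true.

{q0, q1, q4}

EF recv: least fixpoint, start Z0 = {q0, q1, q4}, add states with some successor in Z. Already a fixed point.
Sat(EF recv) = {q0, q1, q4}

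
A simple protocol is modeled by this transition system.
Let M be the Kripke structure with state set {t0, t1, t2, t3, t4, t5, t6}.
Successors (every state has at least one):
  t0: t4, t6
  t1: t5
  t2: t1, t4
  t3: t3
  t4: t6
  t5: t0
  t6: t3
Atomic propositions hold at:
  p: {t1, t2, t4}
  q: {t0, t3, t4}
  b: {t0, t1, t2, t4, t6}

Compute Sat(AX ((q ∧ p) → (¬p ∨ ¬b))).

Sat(q ∧ p) = {t4}
Sat(¬p) = {t0, t3, t5, t6}
Sat(¬b) = {t3, t5}
Sat(¬p ∨ ¬b) = {t0, t3, t5, t6}
Sat((q ∧ p) → (¬p ∨ ¬b)) = {t0, t1, t2, t3, t5, t6}
Sat(AX ((q ∧ p) → (¬p ∨ ¬b))) = {s : every successor in {t0, t1, t2, t3, t5, t6}} = {t1, t3, t4, t5, t6}

{t1, t3, t4, t5, t6}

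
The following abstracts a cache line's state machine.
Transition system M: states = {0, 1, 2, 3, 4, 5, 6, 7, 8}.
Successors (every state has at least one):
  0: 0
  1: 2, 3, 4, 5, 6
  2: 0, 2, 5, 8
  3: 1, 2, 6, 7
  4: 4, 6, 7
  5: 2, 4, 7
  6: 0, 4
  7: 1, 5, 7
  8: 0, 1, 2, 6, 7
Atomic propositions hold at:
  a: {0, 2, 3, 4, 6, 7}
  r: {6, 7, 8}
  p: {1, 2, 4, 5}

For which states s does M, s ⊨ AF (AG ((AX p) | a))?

Sat(AX p) = {s : every successor in {1, 2, 4, 5}} = ∅
Sat((AX p) | a) = {0, 2, 3, 4, 6, 7}
AG ((AX p) | a): greatest fixpoint, start Z0 = {0, 2, 3, 4, 6, 7}, keep only states in Sat with every successor in Z. Z1 = {0, 4, 6}; Z2 = {0, 6}; Z3 = {0}; fixed.
Sat(AG ((AX p) | a)) = {0}
AF (AG ((AX p) | a)): least fixpoint, start Z0 = {0}, add states with every successor in Z. Already a fixed point.
Sat(AF (AG ((AX p) | a))) = {0}

{0}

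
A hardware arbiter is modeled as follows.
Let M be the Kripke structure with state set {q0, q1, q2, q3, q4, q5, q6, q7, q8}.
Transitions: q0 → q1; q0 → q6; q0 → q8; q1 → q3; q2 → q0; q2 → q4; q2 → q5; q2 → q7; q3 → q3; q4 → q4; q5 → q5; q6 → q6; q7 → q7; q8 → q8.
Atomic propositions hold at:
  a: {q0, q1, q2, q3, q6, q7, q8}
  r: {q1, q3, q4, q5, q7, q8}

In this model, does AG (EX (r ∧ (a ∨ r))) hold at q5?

Sat(a ∨ r) = {q0, q1, q2, q3, q4, q5, q6, q7, q8}
Sat(r ∧ (a ∨ r)) = {q1, q3, q4, q5, q7, q8}
Sat(EX (r ∧ (a ∨ r))) = {s : some successor in {q1, q3, q4, q5, q7, q8}} = {q0, q1, q2, q3, q4, q5, q7, q8}
AG (EX (r ∧ (a ∨ r))): greatest fixpoint, start Z0 = {q0, q1, q2, q3, q4, q5, q7, q8}, keep only states in Sat with every successor in Z. Z1 = {q1, q2, q3, q4, q5, q7, q8}; Z2 = {q1, q3, q4, q5, q7, q8}; fixed.
Sat(AG (EX (r ∧ (a ∨ r)))) = {q1, q3, q4, q5, q7, q8}
q5 ∈ Sat(AG (EX (r ∧ (a ∨ r)))) = {q1, q3, q4, q5, q7, q8}, so the formula holds at q5.

Yes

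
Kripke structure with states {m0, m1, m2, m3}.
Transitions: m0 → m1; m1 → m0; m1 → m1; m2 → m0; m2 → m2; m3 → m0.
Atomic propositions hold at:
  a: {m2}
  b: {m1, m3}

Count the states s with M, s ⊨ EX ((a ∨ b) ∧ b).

Sat(a ∨ b) = {m1, m2, m3}
Sat((a ∨ b) ∧ b) = {m1, m3}
Sat(EX ((a ∨ b) ∧ b)) = {s : some successor in {m1, m3}} = {m0, m1}
|Sat(EX ((a ∨ b) ∧ b))| = |{m0, m1}| = 2.

2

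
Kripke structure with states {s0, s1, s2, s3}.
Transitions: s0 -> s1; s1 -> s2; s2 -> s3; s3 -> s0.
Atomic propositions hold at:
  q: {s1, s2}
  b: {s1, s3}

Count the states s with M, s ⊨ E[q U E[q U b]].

3

E[q U b]: least fixpoint, start Z0 = Sat(b) = {s1, s3}, add states in Sat(q) with some successor in Z. Z1 = {s1, s2, s3}; fixed.
Sat(E[q U b]) = {s1, s2, s3}
E[q U E[q U b]]: least fixpoint, start Z0 = Sat(E[q U b]) = {s1, s2, s3}, add states in Sat(q) with some successor in Z. Already a fixed point.
Sat(E[q U E[q U b]]) = {s1, s2, s3}
|Sat(E[q U E[q U b]])| = |{s1, s2, s3}| = 3.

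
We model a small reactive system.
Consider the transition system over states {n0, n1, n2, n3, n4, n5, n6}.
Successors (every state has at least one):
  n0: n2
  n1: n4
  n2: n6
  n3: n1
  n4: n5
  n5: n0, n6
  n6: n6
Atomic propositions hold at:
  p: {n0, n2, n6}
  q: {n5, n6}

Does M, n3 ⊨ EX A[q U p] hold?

A[q U p]: least fixpoint, start Z0 = Sat(p) = {n0, n2, n6}, add states in Sat(q) with every successor in Z. Z1 = {n0, n2, n5, n6}; fixed.
Sat(A[q U p]) = {n0, n2, n5, n6}
Sat(EX A[q U p]) = {s : some successor in {n0, n2, n5, n6}} = {n0, n2, n4, n5, n6}
n3 ∉ Sat(EX A[q U p]) = {n0, n2, n4, n5, n6}, so the formula does not hold at n3.

No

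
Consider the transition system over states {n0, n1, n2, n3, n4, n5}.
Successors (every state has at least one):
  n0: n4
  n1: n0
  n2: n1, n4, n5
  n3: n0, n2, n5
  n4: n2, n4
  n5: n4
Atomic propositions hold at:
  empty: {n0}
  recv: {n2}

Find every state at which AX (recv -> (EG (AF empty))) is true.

{n0, n1, n2, n5}

AF empty: least fixpoint, start Z0 = {n0}, add states with every successor in Z. Z1 = {n0, n1}; fixed.
Sat(AF empty) = {n0, n1}
EG (AF empty): greatest fixpoint, start Z0 = {n0, n1}, keep only states in Sat with some successor in Z. Z1 = {n1}; Z2 = ∅; fixed.
Sat(EG (AF empty)) = ∅
Sat(recv -> (EG (AF empty))) = {n0, n1, n3, n4, n5}
Sat(AX (recv -> (EG (AF empty)))) = {s : every successor in {n0, n1, n3, n4, n5}} = {n0, n1, n2, n5}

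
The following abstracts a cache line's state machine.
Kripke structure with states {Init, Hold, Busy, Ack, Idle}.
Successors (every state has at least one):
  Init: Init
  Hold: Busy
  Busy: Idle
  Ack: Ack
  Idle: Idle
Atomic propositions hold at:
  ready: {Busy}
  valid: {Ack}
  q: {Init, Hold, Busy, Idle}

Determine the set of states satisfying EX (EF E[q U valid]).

{Ack}

E[q U valid]: least fixpoint, start Z0 = Sat(valid) = {Ack}, add states in Sat(q) with some successor in Z. Already a fixed point.
Sat(E[q U valid]) = {Ack}
EF E[q U valid]: least fixpoint, start Z0 = {Ack}, add states with some successor in Z. Already a fixed point.
Sat(EF E[q U valid]) = {Ack}
Sat(EX (EF E[q U valid])) = {s : some successor in {Ack}} = {Ack}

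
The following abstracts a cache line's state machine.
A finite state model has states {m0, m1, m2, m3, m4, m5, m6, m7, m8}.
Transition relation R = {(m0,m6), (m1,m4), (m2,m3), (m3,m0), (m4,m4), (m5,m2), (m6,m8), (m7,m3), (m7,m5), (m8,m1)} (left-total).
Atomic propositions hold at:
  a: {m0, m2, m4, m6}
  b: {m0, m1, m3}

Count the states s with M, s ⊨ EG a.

1

EG a: greatest fixpoint, start Z0 = {m0, m2, m4, m6}, keep only states in Sat with some successor in Z. Z1 = {m0, m4}; Z2 = {m4}; fixed.
Sat(EG a) = {m4}
|Sat(EG a)| = |{m4}| = 1.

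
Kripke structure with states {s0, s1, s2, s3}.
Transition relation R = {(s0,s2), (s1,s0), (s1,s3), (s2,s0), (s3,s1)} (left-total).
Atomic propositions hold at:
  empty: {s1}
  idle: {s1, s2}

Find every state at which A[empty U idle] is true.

{s1, s2}

A[empty U idle]: least fixpoint, start Z0 = Sat(idle) = {s1, s2}, add states in Sat(empty) with every successor in Z. Already a fixed point.
Sat(A[empty U idle]) = {s1, s2}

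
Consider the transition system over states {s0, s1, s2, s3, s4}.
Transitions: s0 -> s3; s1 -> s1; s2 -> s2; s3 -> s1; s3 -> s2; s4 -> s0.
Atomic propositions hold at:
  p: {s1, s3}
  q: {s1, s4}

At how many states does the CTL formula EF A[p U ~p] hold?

4

Sat(~p) = {s0, s2, s4}
A[p U ~p]: least fixpoint, start Z0 = Sat(~p) = {s0, s2, s4}, add states in Sat(p) with every successor in Z. Already a fixed point.
Sat(A[p U ~p]) = {s0, s2, s4}
EF A[p U ~p]: least fixpoint, start Z0 = {s0, s2, s4}, add states with some successor in Z. Z1 = {s0, s2, s3, s4}; fixed.
Sat(EF A[p U ~p]) = {s0, s2, s3, s4}
|Sat(EF A[p U ~p])| = |{s0, s2, s3, s4}| = 4.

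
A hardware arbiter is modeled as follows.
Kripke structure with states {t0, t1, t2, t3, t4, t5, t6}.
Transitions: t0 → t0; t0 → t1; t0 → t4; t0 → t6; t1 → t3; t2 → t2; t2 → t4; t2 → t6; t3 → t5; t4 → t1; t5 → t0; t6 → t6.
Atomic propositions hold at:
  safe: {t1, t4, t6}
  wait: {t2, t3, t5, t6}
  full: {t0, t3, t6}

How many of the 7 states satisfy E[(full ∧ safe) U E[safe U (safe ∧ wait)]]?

Sat(full ∧ safe) = {t6}
Sat(safe ∧ wait) = {t6}
E[safe U (safe ∧ wait)]: least fixpoint, start Z0 = Sat((safe ∧ wait)) = {t6}, add states in Sat(safe) with some successor in Z. Already a fixed point.
Sat(E[safe U (safe ∧ wait)]) = {t6}
E[(full ∧ safe) U E[safe U (safe ∧ wait)]]: least fixpoint, start Z0 = Sat(E[safe U (safe ∧ wait)]) = {t6}, add states in Sat(full ∧ safe) with some successor in Z. Already a fixed point.
Sat(E[(full ∧ safe) U E[safe U (safe ∧ wait)]]) = {t6}
|Sat(E[(full ∧ safe) U E[safe U (safe ∧ wait)]])| = |{t6}| = 1.

1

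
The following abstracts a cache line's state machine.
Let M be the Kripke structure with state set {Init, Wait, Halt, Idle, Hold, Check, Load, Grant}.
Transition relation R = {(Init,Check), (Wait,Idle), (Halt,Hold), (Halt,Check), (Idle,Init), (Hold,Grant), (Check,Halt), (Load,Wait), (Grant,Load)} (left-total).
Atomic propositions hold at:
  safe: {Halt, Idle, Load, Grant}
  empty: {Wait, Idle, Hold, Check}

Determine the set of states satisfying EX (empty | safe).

Sat(empty | safe) = {Wait, Halt, Idle, Hold, Check, Load, Grant}
Sat(EX (empty | safe)) = {s : some successor in {Wait, Halt, Idle, Hold, Check, Load, Grant}} = {Init, Wait, Halt, Hold, Check, Load, Grant}

{Init, Wait, Halt, Hold, Check, Load, Grant}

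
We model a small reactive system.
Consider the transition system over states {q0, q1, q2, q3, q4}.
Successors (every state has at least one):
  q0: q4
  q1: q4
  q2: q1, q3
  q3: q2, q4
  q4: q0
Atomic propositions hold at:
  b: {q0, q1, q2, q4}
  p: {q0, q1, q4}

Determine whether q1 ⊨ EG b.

Yes

EG b: greatest fixpoint, start Z0 = {q0, q1, q2, q4}, keep only states in Sat with some successor in Z. Already a fixed point.
Sat(EG b) = {q0, q1, q2, q4}
q1 ∈ Sat(EG b) = {q0, q1, q2, q4}, so the formula holds at q1.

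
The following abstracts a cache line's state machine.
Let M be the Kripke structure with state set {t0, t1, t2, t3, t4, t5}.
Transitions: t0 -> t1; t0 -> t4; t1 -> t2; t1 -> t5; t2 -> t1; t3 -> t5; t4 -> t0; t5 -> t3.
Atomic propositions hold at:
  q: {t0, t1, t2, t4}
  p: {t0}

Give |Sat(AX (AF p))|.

1

AF p: least fixpoint, start Z0 = {t0}, add states with every successor in Z. Z1 = {t0, t4}; fixed.
Sat(AF p) = {t0, t4}
Sat(AX (AF p)) = {s : every successor in {t0, t4}} = {t4}
|Sat(AX (AF p))| = |{t4}| = 1.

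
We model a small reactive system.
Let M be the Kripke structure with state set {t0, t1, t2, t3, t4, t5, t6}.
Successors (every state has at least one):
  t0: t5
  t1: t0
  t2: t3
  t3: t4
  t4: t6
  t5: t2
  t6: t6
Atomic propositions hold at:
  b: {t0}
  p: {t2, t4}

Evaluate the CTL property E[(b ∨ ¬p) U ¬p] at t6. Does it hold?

Yes

Sat(¬p) = {t0, t1, t3, t5, t6}
Sat(b ∨ ¬p) = {t0, t1, t3, t5, t6}
E[(b ∨ ¬p) U ¬p]: least fixpoint, start Z0 = Sat(¬p) = {t0, t1, t3, t5, t6}, add states in Sat(b ∨ ¬p) with some successor in Z. Already a fixed point.
Sat(E[(b ∨ ¬p) U ¬p]) = {t0, t1, t3, t5, t6}
t6 ∈ Sat(E[(b ∨ ¬p) U ¬p]) = {t0, t1, t3, t5, t6}, so the formula holds at t6.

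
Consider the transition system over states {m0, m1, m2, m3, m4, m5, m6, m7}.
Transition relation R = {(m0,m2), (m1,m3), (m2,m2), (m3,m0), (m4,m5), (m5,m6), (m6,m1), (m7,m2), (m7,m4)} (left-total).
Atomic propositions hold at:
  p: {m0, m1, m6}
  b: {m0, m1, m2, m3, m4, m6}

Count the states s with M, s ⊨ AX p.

3

Sat(AX p) = {s : every successor in {m0, m1, m6}} = {m3, m5, m6}
|Sat(AX p)| = |{m3, m5, m6}| = 3.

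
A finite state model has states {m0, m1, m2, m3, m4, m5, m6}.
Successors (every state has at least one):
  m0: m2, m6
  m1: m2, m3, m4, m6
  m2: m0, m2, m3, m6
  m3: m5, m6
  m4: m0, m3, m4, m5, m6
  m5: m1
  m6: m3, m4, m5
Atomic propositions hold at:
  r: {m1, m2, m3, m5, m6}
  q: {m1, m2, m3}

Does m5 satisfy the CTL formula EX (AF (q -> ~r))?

No

Sat(~r) = {m0, m4}
Sat(q -> ~r) = {m0, m4, m5, m6}
AF (q -> ~r): least fixpoint, start Z0 = {m0, m4, m5, m6}, add states with every successor in Z. Z1 = {m0, m3, m4, m5, m6}; fixed.
Sat(AF (q -> ~r)) = {m0, m3, m4, m5, m6}
Sat(EX (AF (q -> ~r))) = {s : some successor in {m0, m3, m4, m5, m6}} = {m0, m1, m2, m3, m4, m6}
m5 ∉ Sat(EX (AF (q -> ~r))) = {m0, m1, m2, m3, m4, m6}, so the formula does not hold at m5.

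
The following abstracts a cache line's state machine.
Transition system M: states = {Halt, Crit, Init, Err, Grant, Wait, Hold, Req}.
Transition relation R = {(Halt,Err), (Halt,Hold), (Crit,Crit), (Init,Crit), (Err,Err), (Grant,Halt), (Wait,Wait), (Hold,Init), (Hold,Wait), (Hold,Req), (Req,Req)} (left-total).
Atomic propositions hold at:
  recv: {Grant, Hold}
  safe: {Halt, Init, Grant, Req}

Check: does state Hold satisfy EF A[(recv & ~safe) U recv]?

Yes

Sat(~safe) = {Crit, Err, Wait, Hold}
Sat(recv & ~safe) = {Hold}
A[(recv & ~safe) U recv]: least fixpoint, start Z0 = Sat(recv) = {Grant, Hold}, add states in Sat(recv & ~safe) with every successor in Z. Already a fixed point.
Sat(A[(recv & ~safe) U recv]) = {Grant, Hold}
EF A[(recv & ~safe) U recv]: least fixpoint, start Z0 = {Grant, Hold}, add states with some successor in Z. Z1 = {Halt, Grant, Hold}; fixed.
Sat(EF A[(recv & ~safe) U recv]) = {Halt, Grant, Hold}
Hold ∈ Sat(EF A[(recv & ~safe) U recv]) = {Halt, Grant, Hold}, so the formula holds at Hold.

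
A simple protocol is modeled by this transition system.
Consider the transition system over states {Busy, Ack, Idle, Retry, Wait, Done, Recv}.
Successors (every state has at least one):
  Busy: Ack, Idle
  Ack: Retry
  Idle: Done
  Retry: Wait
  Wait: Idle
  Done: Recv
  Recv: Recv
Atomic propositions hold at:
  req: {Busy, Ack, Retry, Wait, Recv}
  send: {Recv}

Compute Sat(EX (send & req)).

{Done, Recv}

Sat(send & req) = {Recv}
Sat(EX (send & req)) = {s : some successor in {Recv}} = {Done, Recv}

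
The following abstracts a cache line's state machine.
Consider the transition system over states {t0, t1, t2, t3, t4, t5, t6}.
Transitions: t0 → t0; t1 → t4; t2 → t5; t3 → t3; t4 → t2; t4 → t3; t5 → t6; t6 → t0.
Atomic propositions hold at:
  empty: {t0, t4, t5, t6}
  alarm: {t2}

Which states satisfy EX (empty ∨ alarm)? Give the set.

{t0, t1, t2, t4, t5, t6}

Sat(empty ∨ alarm) = {t0, t2, t4, t5, t6}
Sat(EX (empty ∨ alarm)) = {s : some successor in {t0, t2, t4, t5, t6}} = {t0, t1, t2, t4, t5, t6}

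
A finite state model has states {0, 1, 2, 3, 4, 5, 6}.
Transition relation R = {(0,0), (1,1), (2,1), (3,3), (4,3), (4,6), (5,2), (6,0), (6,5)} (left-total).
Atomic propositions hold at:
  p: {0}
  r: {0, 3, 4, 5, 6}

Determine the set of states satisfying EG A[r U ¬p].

{1, 2, 3, 4, 5, 6}

Sat(¬p) = {1, 2, 3, 4, 5, 6}
A[r U ¬p]: least fixpoint, start Z0 = Sat(¬p) = {1, 2, 3, 4, 5, 6}, add states in Sat(r) with every successor in Z. Already a fixed point.
Sat(A[r U ¬p]) = {1, 2, 3, 4, 5, 6}
EG A[r U ¬p]: greatest fixpoint, start Z0 = {1, 2, 3, 4, 5, 6}, keep only states in Sat with some successor in Z. Already a fixed point.
Sat(EG A[r U ¬p]) = {1, 2, 3, 4, 5, 6}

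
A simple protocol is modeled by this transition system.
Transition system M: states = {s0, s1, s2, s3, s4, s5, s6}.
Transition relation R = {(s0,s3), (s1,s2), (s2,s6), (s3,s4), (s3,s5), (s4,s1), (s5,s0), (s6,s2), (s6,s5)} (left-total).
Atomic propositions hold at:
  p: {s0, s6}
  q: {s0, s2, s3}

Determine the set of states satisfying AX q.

Sat(AX q) = {s : every successor in {s0, s2, s3}} = {s0, s1, s5}

{s0, s1, s5}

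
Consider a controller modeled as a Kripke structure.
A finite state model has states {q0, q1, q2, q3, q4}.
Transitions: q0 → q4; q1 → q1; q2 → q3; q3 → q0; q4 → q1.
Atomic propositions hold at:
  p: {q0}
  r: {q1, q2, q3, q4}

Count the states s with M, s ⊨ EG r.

EG r: greatest fixpoint, start Z0 = {q1, q2, q3, q4}, keep only states in Sat with some successor in Z. Z1 = {q1, q2, q4}; Z2 = {q1, q4}; fixed.
Sat(EG r) = {q1, q4}
|Sat(EG r)| = |{q1, q4}| = 2.

2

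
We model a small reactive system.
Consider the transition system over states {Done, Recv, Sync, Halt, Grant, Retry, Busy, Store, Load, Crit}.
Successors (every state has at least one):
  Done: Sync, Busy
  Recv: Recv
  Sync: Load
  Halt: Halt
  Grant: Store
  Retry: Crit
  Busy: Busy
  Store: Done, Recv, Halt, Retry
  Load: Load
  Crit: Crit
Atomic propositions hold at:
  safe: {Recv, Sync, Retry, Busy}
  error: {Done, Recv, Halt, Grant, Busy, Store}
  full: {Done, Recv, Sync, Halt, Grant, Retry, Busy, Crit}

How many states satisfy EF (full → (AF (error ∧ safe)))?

7

Sat(error ∧ safe) = {Recv, Busy}
AF (error ∧ safe): least fixpoint, start Z0 = {Recv, Busy}, add states with every successor in Z. Already a fixed point.
Sat(AF (error ∧ safe)) = {Recv, Busy}
Sat(full → (AF (error ∧ safe))) = {Recv, Busy, Store, Load}
EF (full → (AF (error ∧ safe))): least fixpoint, start Z0 = {Recv, Busy, Store, Load}, add states with some successor in Z. Z1 = {Done, Recv, Sync, Grant, Busy, Store, Load}; fixed.
Sat(EF (full → (AF (error ∧ safe)))) = {Done, Recv, Sync, Grant, Busy, Store, Load}
|Sat(EF (full → (AF (error ∧ safe))))| = |{Done, Recv, Sync, Grant, Busy, Store, Load}| = 7.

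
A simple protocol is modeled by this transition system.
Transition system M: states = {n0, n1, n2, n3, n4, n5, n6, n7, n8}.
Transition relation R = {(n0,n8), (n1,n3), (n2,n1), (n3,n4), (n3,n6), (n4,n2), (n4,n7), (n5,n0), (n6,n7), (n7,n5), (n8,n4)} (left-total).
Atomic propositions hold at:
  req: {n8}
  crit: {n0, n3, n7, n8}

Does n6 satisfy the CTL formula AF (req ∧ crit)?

Sat(req ∧ crit) = {n8}
AF (req ∧ crit): least fixpoint, start Z0 = {n8}, add states with every successor in Z. Z1 = {n0, n8}; Z2 = {n0, n5, n8}; Z3 = {n0, n5, n7, n8}; Z4 = {n0, n5, n6, n7, n8}; fixed.
Sat(AF (req ∧ crit)) = {n0, n5, n6, n7, n8}
n6 ∈ Sat(AF (req ∧ crit)) = {n0, n5, n6, n7, n8}, so the formula holds at n6.

Yes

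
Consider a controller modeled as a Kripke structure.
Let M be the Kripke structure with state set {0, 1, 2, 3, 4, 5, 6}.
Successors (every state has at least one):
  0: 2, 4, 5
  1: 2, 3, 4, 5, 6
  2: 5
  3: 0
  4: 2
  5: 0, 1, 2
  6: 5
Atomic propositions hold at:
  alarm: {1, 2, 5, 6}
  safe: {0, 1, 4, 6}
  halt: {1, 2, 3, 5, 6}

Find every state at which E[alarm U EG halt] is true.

EG halt: greatest fixpoint, start Z0 = {1, 2, 3, 5, 6}, keep only states in Sat with some successor in Z. Z1 = {1, 2, 5, 6}; fixed.
Sat(EG halt) = {1, 2, 5, 6}
E[alarm U EG halt]: least fixpoint, start Z0 = Sat(EG halt) = {1, 2, 5, 6}, add states in Sat(alarm) with some successor in Z. Already a fixed point.
Sat(E[alarm U EG halt]) = {1, 2, 5, 6}

{1, 2, 5, 6}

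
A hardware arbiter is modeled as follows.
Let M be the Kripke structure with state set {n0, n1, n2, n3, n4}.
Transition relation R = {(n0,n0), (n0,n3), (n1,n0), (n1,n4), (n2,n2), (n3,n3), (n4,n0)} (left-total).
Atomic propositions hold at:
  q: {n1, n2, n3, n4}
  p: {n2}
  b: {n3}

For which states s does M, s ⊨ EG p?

EG p: greatest fixpoint, start Z0 = {n2}, keep only states in Sat with some successor in Z. Already a fixed point.
Sat(EG p) = {n2}

{n2}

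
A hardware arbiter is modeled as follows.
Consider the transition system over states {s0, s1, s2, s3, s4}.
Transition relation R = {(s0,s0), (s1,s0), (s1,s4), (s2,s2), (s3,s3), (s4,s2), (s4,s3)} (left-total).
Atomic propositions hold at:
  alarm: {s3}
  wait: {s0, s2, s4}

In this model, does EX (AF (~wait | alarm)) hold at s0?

Sat(~wait) = {s1, s3}
Sat(~wait | alarm) = {s1, s3}
AF (~wait | alarm): least fixpoint, start Z0 = {s1, s3}, add states with every successor in Z. Already a fixed point.
Sat(AF (~wait | alarm)) = {s1, s3}
Sat(EX (AF (~wait | alarm))) = {s : some successor in {s1, s3}} = {s3, s4}
s0 ∉ Sat(EX (AF (~wait | alarm))) = {s3, s4}, so the formula does not hold at s0.

No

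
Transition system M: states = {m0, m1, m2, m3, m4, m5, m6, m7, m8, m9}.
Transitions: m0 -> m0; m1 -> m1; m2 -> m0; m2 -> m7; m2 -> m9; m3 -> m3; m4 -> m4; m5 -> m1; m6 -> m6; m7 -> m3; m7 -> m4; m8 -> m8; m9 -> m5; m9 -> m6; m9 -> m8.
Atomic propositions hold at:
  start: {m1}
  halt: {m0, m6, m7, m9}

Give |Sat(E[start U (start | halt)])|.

Sat(start | halt) = {m0, m1, m6, m7, m9}
E[start U (start | halt)]: least fixpoint, start Z0 = Sat((start | halt)) = {m0, m1, m6, m7, m9}, add states in Sat(start) with some successor in Z. Already a fixed point.
Sat(E[start U (start | halt)]) = {m0, m1, m6, m7, m9}
|Sat(E[start U (start | halt)])| = |{m0, m1, m6, m7, m9}| = 5.

5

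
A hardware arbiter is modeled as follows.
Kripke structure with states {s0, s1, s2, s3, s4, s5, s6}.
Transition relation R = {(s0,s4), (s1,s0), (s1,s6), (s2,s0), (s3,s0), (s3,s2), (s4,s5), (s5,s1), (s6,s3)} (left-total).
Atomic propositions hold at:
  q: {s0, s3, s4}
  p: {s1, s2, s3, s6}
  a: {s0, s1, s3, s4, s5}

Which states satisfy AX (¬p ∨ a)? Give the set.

{s0, s2, s4, s5, s6}

Sat(¬p) = {s0, s4, s5}
Sat(¬p ∨ a) = {s0, s1, s3, s4, s5}
Sat(AX (¬p ∨ a)) = {s : every successor in {s0, s1, s3, s4, s5}} = {s0, s2, s4, s5, s6}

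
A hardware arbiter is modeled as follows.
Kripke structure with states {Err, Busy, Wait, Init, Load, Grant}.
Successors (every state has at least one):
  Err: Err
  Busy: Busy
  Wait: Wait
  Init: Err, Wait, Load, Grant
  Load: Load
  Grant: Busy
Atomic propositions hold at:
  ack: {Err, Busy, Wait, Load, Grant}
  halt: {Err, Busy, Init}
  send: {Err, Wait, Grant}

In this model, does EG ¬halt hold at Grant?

Sat(¬halt) = {Wait, Load, Grant}
EG ¬halt: greatest fixpoint, start Z0 = {Wait, Load, Grant}, keep only states in Sat with some successor in Z. Z1 = {Wait, Load}; fixed.
Sat(EG ¬halt) = {Wait, Load}
Grant ∉ Sat(EG ¬halt) = {Wait, Load}, so the formula does not hold at Grant.

No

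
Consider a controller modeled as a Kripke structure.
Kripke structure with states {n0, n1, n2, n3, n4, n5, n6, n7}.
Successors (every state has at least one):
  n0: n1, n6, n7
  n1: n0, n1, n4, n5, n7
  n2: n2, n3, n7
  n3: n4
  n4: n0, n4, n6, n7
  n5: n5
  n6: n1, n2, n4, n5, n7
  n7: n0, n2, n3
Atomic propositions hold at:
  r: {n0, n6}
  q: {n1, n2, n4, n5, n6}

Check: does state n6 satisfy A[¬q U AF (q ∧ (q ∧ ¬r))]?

Sat(¬q) = {n0, n3, n7}
Sat(¬r) = {n1, n2, n3, n4, n5, n7}
Sat(q ∧ ¬r) = {n1, n2, n4, n5}
Sat(q ∧ (q ∧ ¬r)) = {n1, n2, n4, n5}
AF (q ∧ (q ∧ ¬r)): least fixpoint, start Z0 = {n1, n2, n4, n5}, add states with every successor in Z. Z1 = {n1, n2, n3, n4, n5}; fixed.
Sat(AF (q ∧ (q ∧ ¬r))) = {n1, n2, n3, n4, n5}
A[¬q U AF (q ∧ (q ∧ ¬r))]: least fixpoint, start Z0 = Sat(AF (q ∧ (q ∧ ¬r))) = {n1, n2, n3, n4, n5}, add states in Sat(¬q) with every successor in Z. Already a fixed point.
Sat(A[¬q U AF (q ∧ (q ∧ ¬r))]) = {n1, n2, n3, n4, n5}
n6 ∉ Sat(A[¬q U AF (q ∧ (q ∧ ¬r))]) = {n1, n2, n3, n4, n5}, so the formula does not hold at n6.

No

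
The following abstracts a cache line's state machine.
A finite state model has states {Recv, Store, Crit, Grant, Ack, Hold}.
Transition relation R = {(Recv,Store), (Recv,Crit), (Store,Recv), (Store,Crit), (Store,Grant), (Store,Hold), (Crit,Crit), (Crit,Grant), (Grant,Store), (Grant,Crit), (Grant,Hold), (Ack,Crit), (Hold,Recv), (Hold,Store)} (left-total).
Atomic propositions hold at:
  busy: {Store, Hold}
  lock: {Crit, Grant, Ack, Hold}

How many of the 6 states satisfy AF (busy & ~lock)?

1

Sat(~lock) = {Recv, Store}
Sat(busy & ~lock) = {Store}
AF (busy & ~lock): least fixpoint, start Z0 = {Store}, add states with every successor in Z. Already a fixed point.
Sat(AF (busy & ~lock)) = {Store}
|Sat(AF (busy & ~lock))| = |{Store}| = 1.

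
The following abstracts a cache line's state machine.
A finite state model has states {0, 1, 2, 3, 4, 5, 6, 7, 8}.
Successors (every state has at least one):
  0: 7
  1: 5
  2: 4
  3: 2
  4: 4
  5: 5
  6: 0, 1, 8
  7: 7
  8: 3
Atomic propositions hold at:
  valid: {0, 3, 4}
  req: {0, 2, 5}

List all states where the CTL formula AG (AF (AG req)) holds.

{1, 5}

AG req: greatest fixpoint, start Z0 = {0, 2, 5}, keep only states in Sat with every successor in Z. Z1 = {5}; fixed.
Sat(AG req) = {5}
AF (AG req): least fixpoint, start Z0 = {5}, add states with every successor in Z. Z1 = {1, 5}; fixed.
Sat(AF (AG req)) = {1, 5}
AG (AF (AG req)): greatest fixpoint, start Z0 = {1, 5}, keep only states in Sat with every successor in Z. Already a fixed point.
Sat(AG (AF (AG req))) = {1, 5}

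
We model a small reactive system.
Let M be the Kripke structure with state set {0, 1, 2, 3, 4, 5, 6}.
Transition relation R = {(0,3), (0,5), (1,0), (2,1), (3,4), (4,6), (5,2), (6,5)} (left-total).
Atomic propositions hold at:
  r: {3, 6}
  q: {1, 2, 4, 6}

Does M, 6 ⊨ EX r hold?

Sat(EX r) = {s : some successor in {3, 6}} = {0, 4}
6 ∉ Sat(EX r) = {0, 4}, so the formula does not hold at 6.

No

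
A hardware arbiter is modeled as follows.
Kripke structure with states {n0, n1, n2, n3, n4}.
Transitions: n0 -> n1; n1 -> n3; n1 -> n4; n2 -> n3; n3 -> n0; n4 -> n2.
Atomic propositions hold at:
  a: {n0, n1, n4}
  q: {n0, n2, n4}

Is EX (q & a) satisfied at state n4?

No

Sat(q & a) = {n0, n4}
Sat(EX (q & a)) = {s : some successor in {n0, n4}} = {n1, n3}
n4 ∉ Sat(EX (q & a)) = {n1, n3}, so the formula does not hold at n4.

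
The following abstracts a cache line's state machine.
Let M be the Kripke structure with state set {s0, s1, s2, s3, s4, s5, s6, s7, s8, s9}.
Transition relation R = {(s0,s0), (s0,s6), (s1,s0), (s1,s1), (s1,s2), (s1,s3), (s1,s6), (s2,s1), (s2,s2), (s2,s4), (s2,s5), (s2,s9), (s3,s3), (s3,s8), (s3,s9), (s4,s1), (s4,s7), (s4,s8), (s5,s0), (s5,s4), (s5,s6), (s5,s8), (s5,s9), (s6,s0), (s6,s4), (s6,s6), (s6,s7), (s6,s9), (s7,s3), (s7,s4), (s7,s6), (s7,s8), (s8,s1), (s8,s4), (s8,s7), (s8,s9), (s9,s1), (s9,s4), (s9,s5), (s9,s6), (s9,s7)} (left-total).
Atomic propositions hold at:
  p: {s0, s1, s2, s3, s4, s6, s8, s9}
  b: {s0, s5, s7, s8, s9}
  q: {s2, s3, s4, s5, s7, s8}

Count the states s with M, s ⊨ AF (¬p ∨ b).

Sat(¬p) = {s5, s7}
Sat(¬p ∨ b) = {s0, s5, s7, s8, s9}
AF (¬p ∨ b): least fixpoint, start Z0 = {s0, s5, s7, s8, s9}, add states with every successor in Z. Already a fixed point.
Sat(AF (¬p ∨ b)) = {s0, s5, s7, s8, s9}
|Sat(AF (¬p ∨ b))| = |{s0, s5, s7, s8, s9}| = 5.

5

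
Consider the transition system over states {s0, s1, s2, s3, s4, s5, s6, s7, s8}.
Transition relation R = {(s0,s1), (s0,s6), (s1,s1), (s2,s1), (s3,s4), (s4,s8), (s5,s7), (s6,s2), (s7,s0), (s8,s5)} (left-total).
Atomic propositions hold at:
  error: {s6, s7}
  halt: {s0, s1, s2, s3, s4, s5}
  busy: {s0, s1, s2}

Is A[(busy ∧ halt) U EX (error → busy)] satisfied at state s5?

No

Sat(busy ∧ halt) = {s0, s1, s2}
Sat(error → busy) = {s0, s1, s2, s3, s4, s5, s8}
Sat(EX (error → busy)) = {s : some successor in {s0, s1, s2, s3, s4, s5, s8}} = {s0, s1, s2, s3, s4, s6, s7, s8}
A[(busy ∧ halt) U EX (error → busy)]: least fixpoint, start Z0 = Sat(EX (error → busy)) = {s0, s1, s2, s3, s4, s6, s7, s8}, add states in Sat(busy ∧ halt) with every successor in Z. Already a fixed point.
Sat(A[(busy ∧ halt) U EX (error → busy)]) = {s0, s1, s2, s3, s4, s6, s7, s8}
s5 ∉ Sat(A[(busy ∧ halt) U EX (error → busy)]) = {s0, s1, s2, s3, s4, s6, s7, s8}, so the formula does not hold at s5.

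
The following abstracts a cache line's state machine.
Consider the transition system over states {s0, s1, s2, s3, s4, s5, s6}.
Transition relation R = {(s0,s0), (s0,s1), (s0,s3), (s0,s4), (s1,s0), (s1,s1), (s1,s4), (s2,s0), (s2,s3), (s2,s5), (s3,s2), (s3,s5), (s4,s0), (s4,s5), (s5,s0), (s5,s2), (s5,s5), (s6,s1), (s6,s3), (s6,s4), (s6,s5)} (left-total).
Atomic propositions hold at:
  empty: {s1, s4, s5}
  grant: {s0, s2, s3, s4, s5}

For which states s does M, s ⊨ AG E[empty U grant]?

E[empty U grant]: least fixpoint, start Z0 = Sat(grant) = {s0, s2, s3, s4, s5}, add states in Sat(empty) with some successor in Z. Z1 = {s0, s1, s2, s3, s4, s5}; fixed.
Sat(E[empty U grant]) = {s0, s1, s2, s3, s4, s5}
AG E[empty U grant]: greatest fixpoint, start Z0 = {s0, s1, s2, s3, s4, s5}, keep only states in Sat with every successor in Z. Already a fixed point.
Sat(AG E[empty U grant]) = {s0, s1, s2, s3, s4, s5}

{s0, s1, s2, s3, s4, s5}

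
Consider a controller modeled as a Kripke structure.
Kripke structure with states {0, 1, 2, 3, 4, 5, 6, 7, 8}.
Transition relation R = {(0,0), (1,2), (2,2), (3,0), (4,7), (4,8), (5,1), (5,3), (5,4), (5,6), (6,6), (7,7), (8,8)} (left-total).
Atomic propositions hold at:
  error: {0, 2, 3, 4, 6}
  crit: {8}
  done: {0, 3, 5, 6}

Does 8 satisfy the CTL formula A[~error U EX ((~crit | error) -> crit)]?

Sat(~error) = {1, 5, 7, 8}
Sat(~crit) = {0, 1, 2, 3, 4, 5, 6, 7}
Sat(~crit | error) = {0, 1, 2, 3, 4, 5, 6, 7}
Sat((~crit | error) -> crit) = {8}
Sat(EX ((~crit | error) -> crit)) = {s : some successor in {8}} = {4, 8}
A[~error U EX ((~crit | error) -> crit)]: least fixpoint, start Z0 = Sat(EX ((~crit | error) -> crit)) = {4, 8}, add states in Sat(~error) with every successor in Z. Already a fixed point.
Sat(A[~error U EX ((~crit | error) -> crit)]) = {4, 8}
8 ∈ Sat(A[~error U EX ((~crit | error) -> crit)]) = {4, 8}, so the formula holds at 8.

Yes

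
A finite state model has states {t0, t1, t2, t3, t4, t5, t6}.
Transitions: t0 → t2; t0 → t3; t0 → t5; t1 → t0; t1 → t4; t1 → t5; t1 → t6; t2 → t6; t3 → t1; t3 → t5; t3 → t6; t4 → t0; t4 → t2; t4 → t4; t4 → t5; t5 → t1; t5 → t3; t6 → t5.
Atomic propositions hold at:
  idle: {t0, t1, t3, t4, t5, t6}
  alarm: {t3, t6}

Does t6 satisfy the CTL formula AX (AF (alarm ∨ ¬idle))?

No

Sat(¬idle) = {t2}
Sat(alarm ∨ ¬idle) = {t2, t3, t6}
AF (alarm ∨ ¬idle): least fixpoint, start Z0 = {t2, t3, t6}, add states with every successor in Z. Already a fixed point.
Sat(AF (alarm ∨ ¬idle)) = {t2, t3, t6}
Sat(AX (AF (alarm ∨ ¬idle))) = {s : every successor in {t2, t3, t6}} = {t2}
t6 ∉ Sat(AX (AF (alarm ∨ ¬idle))) = {t2}, so the formula does not hold at t6.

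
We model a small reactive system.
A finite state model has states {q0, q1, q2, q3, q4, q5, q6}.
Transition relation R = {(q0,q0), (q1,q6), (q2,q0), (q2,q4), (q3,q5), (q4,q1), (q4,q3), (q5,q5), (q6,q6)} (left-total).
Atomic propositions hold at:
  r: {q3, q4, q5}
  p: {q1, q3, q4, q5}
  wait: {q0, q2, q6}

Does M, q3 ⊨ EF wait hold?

EF wait: least fixpoint, start Z0 = {q0, q2, q6}, add states with some successor in Z. Z1 = {q0, q1, q2, q6}; Z2 = {q0, q1, q2, q4, q6}; fixed.
Sat(EF wait) = {q0, q1, q2, q4, q6}
q3 ∉ Sat(EF wait) = {q0, q1, q2, q4, q6}, so the formula does not hold at q3.

No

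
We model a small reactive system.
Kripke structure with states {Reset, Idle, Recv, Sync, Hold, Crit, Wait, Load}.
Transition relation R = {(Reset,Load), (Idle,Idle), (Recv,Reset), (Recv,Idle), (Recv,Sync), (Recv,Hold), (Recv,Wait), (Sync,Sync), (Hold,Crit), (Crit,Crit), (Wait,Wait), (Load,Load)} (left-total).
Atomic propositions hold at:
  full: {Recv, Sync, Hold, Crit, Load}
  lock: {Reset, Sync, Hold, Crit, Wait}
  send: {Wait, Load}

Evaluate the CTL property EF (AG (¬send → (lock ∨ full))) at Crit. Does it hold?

Yes

Sat(¬send) = {Reset, Idle, Recv, Sync, Hold, Crit}
Sat(lock ∨ full) = {Reset, Recv, Sync, Hold, Crit, Wait, Load}
Sat(¬send → (lock ∨ full)) = {Reset, Recv, Sync, Hold, Crit, Wait, Load}
AG (¬send → (lock ∨ full)): greatest fixpoint, start Z0 = {Reset, Recv, Sync, Hold, Crit, Wait, Load}, keep only states in Sat with every successor in Z. Z1 = {Reset, Sync, Hold, Crit, Wait, Load}; fixed.
Sat(AG (¬send → (lock ∨ full))) = {Reset, Sync, Hold, Crit, Wait, Load}
EF (AG (¬send → (lock ∨ full))): least fixpoint, start Z0 = {Reset, Sync, Hold, Crit, Wait, Load}, add states with some successor in Z. Z1 = {Reset, Recv, Sync, Hold, Crit, Wait, Load}; fixed.
Sat(EF (AG (¬send → (lock ∨ full)))) = {Reset, Recv, Sync, Hold, Crit, Wait, Load}
Crit ∈ Sat(EF (AG (¬send → (lock ∨ full)))) = {Reset, Recv, Sync, Hold, Crit, Wait, Load}, so the formula holds at Crit.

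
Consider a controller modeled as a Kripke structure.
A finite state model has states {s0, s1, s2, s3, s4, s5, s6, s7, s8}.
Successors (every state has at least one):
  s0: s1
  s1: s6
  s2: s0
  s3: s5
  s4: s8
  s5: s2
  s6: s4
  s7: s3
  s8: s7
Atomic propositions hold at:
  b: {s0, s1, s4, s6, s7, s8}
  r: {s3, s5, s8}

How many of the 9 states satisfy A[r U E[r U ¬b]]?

3

Sat(¬b) = {s2, s3, s5}
E[r U ¬b]: least fixpoint, start Z0 = Sat(¬b) = {s2, s3, s5}, add states in Sat(r) with some successor in Z. Already a fixed point.
Sat(E[r U ¬b]) = {s2, s3, s5}
A[r U E[r U ¬b]]: least fixpoint, start Z0 = Sat(E[r U ¬b]) = {s2, s3, s5}, add states in Sat(r) with every successor in Z. Already a fixed point.
Sat(A[r U E[r U ¬b]]) = {s2, s3, s5}
|Sat(A[r U E[r U ¬b]])| = |{s2, s3, s5}| = 3.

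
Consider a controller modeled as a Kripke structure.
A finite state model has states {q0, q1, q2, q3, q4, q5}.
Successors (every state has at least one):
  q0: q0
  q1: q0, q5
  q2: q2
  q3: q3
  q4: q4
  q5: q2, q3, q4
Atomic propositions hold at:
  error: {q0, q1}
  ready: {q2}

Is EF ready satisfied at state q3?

No

EF ready: least fixpoint, start Z0 = {q2}, add states with some successor in Z. Z1 = {q2, q5}; Z2 = {q1, q2, q5}; fixed.
Sat(EF ready) = {q1, q2, q5}
q3 ∉ Sat(EF ready) = {q1, q2, q5}, so the formula does not hold at q3.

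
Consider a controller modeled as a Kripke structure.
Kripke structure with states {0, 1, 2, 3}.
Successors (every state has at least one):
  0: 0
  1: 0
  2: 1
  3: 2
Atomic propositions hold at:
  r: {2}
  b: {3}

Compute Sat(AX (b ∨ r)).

{3}

Sat(b ∨ r) = {2, 3}
Sat(AX (b ∨ r)) = {s : every successor in {2, 3}} = {3}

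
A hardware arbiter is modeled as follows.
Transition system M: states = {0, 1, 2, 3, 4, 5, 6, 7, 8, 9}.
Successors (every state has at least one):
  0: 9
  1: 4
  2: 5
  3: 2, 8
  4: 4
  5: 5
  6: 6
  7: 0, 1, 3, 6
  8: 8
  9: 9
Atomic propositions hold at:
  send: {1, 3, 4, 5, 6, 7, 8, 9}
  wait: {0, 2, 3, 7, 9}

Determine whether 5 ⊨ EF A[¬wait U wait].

No

Sat(¬wait) = {1, 4, 5, 6, 8}
A[¬wait U wait]: least fixpoint, start Z0 = Sat(wait) = {0, 2, 3, 7, 9}, add states in Sat(¬wait) with every successor in Z. Already a fixed point.
Sat(A[¬wait U wait]) = {0, 2, 3, 7, 9}
EF A[¬wait U wait]: least fixpoint, start Z0 = {0, 2, 3, 7, 9}, add states with some successor in Z. Already a fixed point.
Sat(EF A[¬wait U wait]) = {0, 2, 3, 7, 9}
5 ∉ Sat(EF A[¬wait U wait]) = {0, 2, 3, 7, 9}, so the formula does not hold at 5.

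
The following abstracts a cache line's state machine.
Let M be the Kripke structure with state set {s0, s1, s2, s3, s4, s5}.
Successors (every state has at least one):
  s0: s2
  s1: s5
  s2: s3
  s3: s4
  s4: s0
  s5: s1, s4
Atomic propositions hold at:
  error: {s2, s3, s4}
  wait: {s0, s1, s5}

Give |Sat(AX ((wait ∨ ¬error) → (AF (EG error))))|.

3

Sat(¬error) = {s0, s1, s5}
Sat(wait ∨ ¬error) = {s0, s1, s5}
EG error: greatest fixpoint, start Z0 = {s2, s3, s4}, keep only states in Sat with some successor in Z. Z1 = {s2, s3}; Z2 = {s2}; Z3 = ∅; fixed.
Sat(EG error) = ∅
AF (EG error): least fixpoint, start Z0 = ∅, add states with every successor in Z. Already a fixed point.
Sat(AF (EG error)) = ∅
Sat((wait ∨ ¬error) → (AF (EG error))) = {s2, s3, s4}
Sat(AX ((wait ∨ ¬error) → (AF (EG error)))) = {s : every successor in {s2, s3, s4}} = {s0, s2, s3}
|Sat(AX ((wait ∨ ¬error) → (AF (EG error))))| = |{s0, s2, s3}| = 3.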